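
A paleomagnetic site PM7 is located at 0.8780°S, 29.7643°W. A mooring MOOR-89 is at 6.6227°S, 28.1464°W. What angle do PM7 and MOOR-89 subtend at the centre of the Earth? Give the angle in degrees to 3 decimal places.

5.967°

Δφ = -5.7447°,  Δλ = 1.6179°
a = sin²(Δφ/2) + cos φ₁ cos φ₂ sin²(Δλ/2) = 0.002709
c = 2·arcsin(√a) = 0.104145 rad = 5.9671°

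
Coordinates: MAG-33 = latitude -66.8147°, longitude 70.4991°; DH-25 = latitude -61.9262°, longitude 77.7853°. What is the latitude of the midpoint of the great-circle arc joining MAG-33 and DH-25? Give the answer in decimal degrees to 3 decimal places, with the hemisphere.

64.415°S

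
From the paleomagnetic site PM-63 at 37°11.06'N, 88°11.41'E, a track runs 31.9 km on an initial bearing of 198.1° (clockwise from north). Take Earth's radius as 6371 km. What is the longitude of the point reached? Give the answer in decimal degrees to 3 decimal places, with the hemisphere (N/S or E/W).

PM-63: φ = +37.18433°, λ = +88.19017°
δ = d/R = 31.9/6371 = 0.005007 rad
φ₂ = arcsin(sin φ₁ cos δ + cos φ₁ sin δ cos θ)
   = arcsin(0.60438·0.99999 + 0.79670·0.00501·-0.95052) = 36.91159°
λ₂ = λ₁ + atan2(sin θ sin δ cos φ₁, cos δ − sin φ₁ sin φ₂) = 88.07870°

88.079°E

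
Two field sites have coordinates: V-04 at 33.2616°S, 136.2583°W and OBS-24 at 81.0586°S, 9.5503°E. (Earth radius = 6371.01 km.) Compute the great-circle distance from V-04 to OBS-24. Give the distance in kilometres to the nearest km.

Δφ = -47.7970°,  Δλ = 145.8086°
a = sin²(Δφ/2) + cos φ₁ cos φ₂ sin²(Δλ/2) = 0.282851
c = 2·arcsin(√a) = 1.121538 rad = 64.2594°
d = R·c = 6371.01 × 1.121538 = 7145.3 km

7145 km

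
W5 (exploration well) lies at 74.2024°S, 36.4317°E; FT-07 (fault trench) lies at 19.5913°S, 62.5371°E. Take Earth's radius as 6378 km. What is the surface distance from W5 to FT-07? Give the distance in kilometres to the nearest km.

6282 km

Δφ = 54.6111°,  Δλ = 26.1054°
a = sin²(Δφ/2) + cos φ₁ cos φ₂ sin²(Δλ/2) = 0.223521
c = 2·arcsin(√a) = 0.984885 rad = 56.4298°
d = R·c = 6378 × 0.984885 = 6281.6 km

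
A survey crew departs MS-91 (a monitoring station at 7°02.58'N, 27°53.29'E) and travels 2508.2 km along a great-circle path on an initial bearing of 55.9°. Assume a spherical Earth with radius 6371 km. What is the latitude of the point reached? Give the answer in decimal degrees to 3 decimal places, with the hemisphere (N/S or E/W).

MS-91: φ = +7.04300°, λ = +27.88817°
δ = d/R = 2508.2/6371 = 0.393690 rad
φ₂ = arcsin(sin φ₁ cos δ + cos φ₁ sin δ cos θ)
   = arcsin(0.12261·0.92350 + 0.99245·0.38360·0.56064) = 19.06690°
λ₂ = λ₁ + atan2(sin θ sin δ cos φ₁, cos δ − sin φ₁ sin φ₂) = 47.52646°

19.067°N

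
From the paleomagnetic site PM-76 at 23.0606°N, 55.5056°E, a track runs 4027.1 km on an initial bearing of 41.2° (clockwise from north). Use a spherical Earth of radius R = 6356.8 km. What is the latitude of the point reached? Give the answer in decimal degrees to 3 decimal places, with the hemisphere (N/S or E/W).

46.512°N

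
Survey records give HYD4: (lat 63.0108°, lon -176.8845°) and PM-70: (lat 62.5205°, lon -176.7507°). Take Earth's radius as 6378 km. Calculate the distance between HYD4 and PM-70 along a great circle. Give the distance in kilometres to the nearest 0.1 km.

55.0 km

Δφ = -0.4903°,  Δλ = 0.1338°
a = sin²(Δφ/2) + cos φ₁ cos φ₂ sin²(Δλ/2) = 0.000019
c = 2·arcsin(√a) = 0.008624 rad = 0.4941°
d = R·c = 6378 × 0.008624 = 55.0 km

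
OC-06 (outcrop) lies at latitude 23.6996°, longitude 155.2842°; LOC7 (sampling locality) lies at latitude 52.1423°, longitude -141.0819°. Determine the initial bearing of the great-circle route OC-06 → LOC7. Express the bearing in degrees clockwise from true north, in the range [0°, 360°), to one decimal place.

41.9°

Δλ = 63.6339°
y = sin Δλ · cos φ₂ = 0.549862
x = cos φ₁ sin φ₂ − sin φ₁ cos φ₂ cos Δλ = 0.613404
θ = atan2(y, x) = 41.8734° → 41.8734° (mod 360°)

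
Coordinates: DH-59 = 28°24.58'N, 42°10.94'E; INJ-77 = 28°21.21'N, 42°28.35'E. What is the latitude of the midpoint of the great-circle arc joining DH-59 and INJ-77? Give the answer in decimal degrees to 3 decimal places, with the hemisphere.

28.382°N

DH-59: φ = +28.40967°, λ = +42.18233°
INJ-77: φ = +28.35350°, λ = +42.47250°
Bx = cos φ₂ cos Δλ = 0.880023,  By = cos φ₂ sin Δλ = 0.004457
φₘ = atan2(sin φ₁ + sin φ₂, √((cos φ₁ + Bx)² + By²)) = 28.38166°
λₘ = λ₁ + atan2(By, cos φ₁ + Bx) = 42.32746°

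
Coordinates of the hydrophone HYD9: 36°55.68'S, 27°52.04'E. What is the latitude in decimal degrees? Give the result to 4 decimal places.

36° + 55.68′/60 = 36 + 0.92800 = 36.9280°

36.9280°S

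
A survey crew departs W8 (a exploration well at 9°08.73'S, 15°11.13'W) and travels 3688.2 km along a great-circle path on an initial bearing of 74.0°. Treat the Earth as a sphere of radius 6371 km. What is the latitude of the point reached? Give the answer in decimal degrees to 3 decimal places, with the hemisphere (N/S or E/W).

W8: φ = -9.14550°, λ = -15.18550°
δ = d/R = 3688.2/6371 = 0.578904 rad
φ₂ = arcsin(sin φ₁ cos δ + cos φ₁ sin δ cos θ)
   = arcsin(-0.15894·0.83706 + 0.98729·0.54711·0.27564) = 0.90770°
λ₂ = λ₁ + atan2(sin θ sin δ cos φ₁, cos δ − sin φ₁ sin φ₂) = 16.54869°

0.908°N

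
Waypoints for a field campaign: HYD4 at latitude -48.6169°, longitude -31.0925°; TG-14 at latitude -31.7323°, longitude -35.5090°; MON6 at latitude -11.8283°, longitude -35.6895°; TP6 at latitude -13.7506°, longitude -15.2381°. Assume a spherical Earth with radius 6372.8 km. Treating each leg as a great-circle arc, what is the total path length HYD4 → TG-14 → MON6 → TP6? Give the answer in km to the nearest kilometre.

6356 km

HYD4→TG-14: c = 0.300387 rad, d = 1914.31 km
TG-14→MON6: c = 0.347402 rad, d = 2213.93 km
MON6→TP6: c = 0.349592 rad, d = 2227.88 km
Total = 1914.31 + 2213.93 + 2227.88 = 6356.11 km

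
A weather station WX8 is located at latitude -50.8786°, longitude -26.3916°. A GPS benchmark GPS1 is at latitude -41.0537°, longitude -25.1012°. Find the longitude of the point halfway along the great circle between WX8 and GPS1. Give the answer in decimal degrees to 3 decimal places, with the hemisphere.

25.689°W

Bx = cos φ₂ cos Δλ = 0.753903,  By = cos φ₂ sin Δλ = 0.016982
φₘ = atan2(sin φ₁ + sin φ₂, √((cos φ₁ + Bx)² + By²)) = -45.96795°
λₘ = λ₁ + atan2(By, cos φ₁ + Bx) = -25.68904°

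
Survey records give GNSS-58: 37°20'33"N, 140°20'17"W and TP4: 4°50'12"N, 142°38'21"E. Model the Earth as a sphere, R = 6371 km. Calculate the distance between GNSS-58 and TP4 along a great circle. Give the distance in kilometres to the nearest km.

8535 km

GNSS-58: φ = +37.34250°, λ = -140.33806°
TP4: φ = +4.83667°, λ = +142.63917°
Δφ = -32.5058°,  Δλ = -77.0228°
a = sin²(Δφ/2) + cos φ₁ cos φ₂ sin²(Δλ/2) = 0.385479
c = 2·arcsin(√a) = 1.339703 rad = 76.7593°
d = R·c = 6371 × 1.339703 = 8535.2 km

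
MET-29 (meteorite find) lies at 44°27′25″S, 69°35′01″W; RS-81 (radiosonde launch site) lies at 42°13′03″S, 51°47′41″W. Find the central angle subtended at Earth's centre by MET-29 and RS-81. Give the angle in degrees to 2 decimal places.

13.10°

MET-29: φ = -44.45694°, λ = -69.58361°
RS-81: φ = -42.21750°, λ = -51.79472°
Δφ = 2.2394°,  Δλ = 17.7889°
a = sin²(Δφ/2) + cos φ₁ cos φ₂ sin²(Δλ/2) = 0.013019
c = 2·arcsin(√a) = 0.228699 rad = 13.1035°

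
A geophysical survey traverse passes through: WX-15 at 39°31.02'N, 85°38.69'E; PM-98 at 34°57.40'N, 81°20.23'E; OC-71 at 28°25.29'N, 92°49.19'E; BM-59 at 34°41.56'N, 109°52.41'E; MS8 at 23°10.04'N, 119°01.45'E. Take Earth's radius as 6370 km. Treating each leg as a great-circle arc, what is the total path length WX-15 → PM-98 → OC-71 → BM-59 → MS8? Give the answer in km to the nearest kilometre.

5255 km

WX-15: φ = +39.51700°, λ = +85.64483°
PM-98: φ = +34.95667°, λ = +81.33717°
OC-71: φ = +28.42150°, λ = +92.81983°
BM-59: φ = +34.69267°, λ = +109.87350°
MS8: φ = +23.16733°, λ = +119.02417°
WX-15→PM-98: c = 0.099559 rad, d = 634.19 km
PM-98→OC-71: c = 0.204929 rad, d = 1305.40 km
OC-71→BM-59: c = 0.275751 rad, d = 1756.53 km
BM-59→MS8: c = 0.244674 rad, d = 1558.57 km
Total = 634.19 + 1305.40 + 1756.53 + 1558.57 = 5254.70 km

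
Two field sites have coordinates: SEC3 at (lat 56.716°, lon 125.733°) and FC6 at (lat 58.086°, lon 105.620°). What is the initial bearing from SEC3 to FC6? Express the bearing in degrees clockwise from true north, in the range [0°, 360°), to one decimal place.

Δλ = -20.1130°
y = sin Δλ · cos φ₂ = -0.181787
x = cos φ₁ sin φ₂ − sin φ₁ cos φ₂ cos Δλ = 0.050859
θ = atan2(y, x) = -74.3698° → 285.6302° (mod 360°)

285.6°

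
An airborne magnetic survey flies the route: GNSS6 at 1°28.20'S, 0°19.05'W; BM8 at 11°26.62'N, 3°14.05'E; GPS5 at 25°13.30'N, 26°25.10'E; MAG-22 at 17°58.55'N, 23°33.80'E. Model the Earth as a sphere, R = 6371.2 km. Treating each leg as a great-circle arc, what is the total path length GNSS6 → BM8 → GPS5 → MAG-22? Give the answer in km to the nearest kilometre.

5226 km

GNSS6: φ = -1.47000°, λ = -0.31750°
BM8: φ = +11.44367°, λ = +3.23417°
GPS5: φ = +25.22167°, λ = +26.41833°
MAG-22: φ = +17.97583°, λ = +23.56333°
GNSS6→BM8: c = 0.233657 rad, d = 1488.68 km
BM8→GPS5: c = 0.451895 rad, d = 2879.12 km
GPS5→MAG-22: c = 0.134667 rad, d = 857.99 km
Total = 1488.68 + 2879.12 + 857.99 = 5225.79 km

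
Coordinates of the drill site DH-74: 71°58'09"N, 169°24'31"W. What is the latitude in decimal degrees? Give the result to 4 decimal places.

71.9692°N

71° + 58′/60 + 9″/3600 = 71 + 0.96667 + 0.00250 = 71.9692°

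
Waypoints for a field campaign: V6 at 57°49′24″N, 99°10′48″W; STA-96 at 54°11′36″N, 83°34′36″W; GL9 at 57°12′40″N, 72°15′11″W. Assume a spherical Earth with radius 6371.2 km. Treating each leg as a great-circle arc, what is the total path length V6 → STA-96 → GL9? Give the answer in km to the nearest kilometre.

1831 km

V6: φ = +57.82333°, λ = -99.18000°
STA-96: φ = +54.19333°, λ = -83.57667°
GL9: φ = +57.21111°, λ = -72.25306°
V6→STA-96: c = 0.164430 rad, d = 1047.62 km
STA-96→GL9: c = 0.122994 rad, d = 783.62 km
Total = 1047.62 + 783.62 = 1831.24 km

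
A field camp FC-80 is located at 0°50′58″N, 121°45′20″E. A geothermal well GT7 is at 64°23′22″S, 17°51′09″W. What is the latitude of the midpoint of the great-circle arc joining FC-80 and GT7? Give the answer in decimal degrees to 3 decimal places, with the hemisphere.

FC-80: φ = +0.84944°, λ = +121.75556°
GT7: φ = -64.38944°, λ = -17.85250°
Bx = cos φ₂ cos Δλ = -0.329216,  By = cos φ₂ sin Δλ = -0.280105
φₘ = atan2(sin φ₁ + sin φ₂, √((cos φ₁ + Bx)² + By²)) = -50.66617°
λₘ = λ₁ + atan2(By, cos φ₁ + Bx) = 99.08787°

50.666°S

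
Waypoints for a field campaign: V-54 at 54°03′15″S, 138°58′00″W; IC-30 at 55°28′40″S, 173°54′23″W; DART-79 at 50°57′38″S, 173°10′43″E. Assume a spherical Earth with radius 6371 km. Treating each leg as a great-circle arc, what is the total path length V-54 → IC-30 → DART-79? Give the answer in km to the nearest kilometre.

3217 km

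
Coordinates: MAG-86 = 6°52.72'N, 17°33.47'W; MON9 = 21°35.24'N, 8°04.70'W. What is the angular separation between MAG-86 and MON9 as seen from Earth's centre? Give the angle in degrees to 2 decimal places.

17.33°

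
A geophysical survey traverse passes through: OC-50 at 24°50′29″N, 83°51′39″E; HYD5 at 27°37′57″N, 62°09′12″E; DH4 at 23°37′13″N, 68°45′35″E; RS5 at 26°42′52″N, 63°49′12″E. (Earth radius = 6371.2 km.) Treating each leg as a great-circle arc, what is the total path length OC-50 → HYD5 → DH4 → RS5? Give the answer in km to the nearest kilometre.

3587 km

OC-50: φ = +24.84139°, λ = +83.86083°
HYD5: φ = +27.63250°, λ = +62.15333°
DH4: φ = +23.62028°, λ = +68.75972°
RS5: φ = +26.71444°, λ = +63.82000°
OC-50→HYD5: c = 0.342852 rad, d = 2184.38 km
HYD5→DH4: c = 0.125307 rad, d = 798.36 km
DH4→RS5: c = 0.094878 rad, d = 604.49 km
Total = 2184.38 + 798.36 + 604.49 = 3587.23 km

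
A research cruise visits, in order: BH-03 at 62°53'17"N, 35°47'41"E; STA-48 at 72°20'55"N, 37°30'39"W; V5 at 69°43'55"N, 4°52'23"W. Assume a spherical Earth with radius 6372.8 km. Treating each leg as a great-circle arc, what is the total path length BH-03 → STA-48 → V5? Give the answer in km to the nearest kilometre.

BH-03: φ = +62.88806°, λ = +35.79472°
STA-48: φ = +72.34861°, λ = -37.51083°
V5: φ = +69.73194°, λ = -4.87306°
BH-03→STA-48: c = 0.478020 rad, d = 3046.33 km
STA-48→V5: c = 0.188048 rad, d = 1198.39 km
Total = 3046.33 + 1198.39 = 4244.72 km

4245 km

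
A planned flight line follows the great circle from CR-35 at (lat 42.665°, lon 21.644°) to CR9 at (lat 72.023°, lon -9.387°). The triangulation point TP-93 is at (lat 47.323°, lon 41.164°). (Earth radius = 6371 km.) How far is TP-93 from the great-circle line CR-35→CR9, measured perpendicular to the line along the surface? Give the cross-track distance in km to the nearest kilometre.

1597 km

δ₁₃ = central angle CR-35→TP-93 = 0.253468 rad  (haversine)
θ₁₃ = bearing CR-35→TP-93 = 64.587°,  θ₁₂ = bearing CR-35→CR9 = 342.994°
dₓₜ = R·arcsin(sin δ₁₃ · sin(θ₁₃ − θ₁₂)) = 6371·arcsin(0.25076·sin(-278.407°)) = 1597.120 km
|dₓₜ| = 1597.120 km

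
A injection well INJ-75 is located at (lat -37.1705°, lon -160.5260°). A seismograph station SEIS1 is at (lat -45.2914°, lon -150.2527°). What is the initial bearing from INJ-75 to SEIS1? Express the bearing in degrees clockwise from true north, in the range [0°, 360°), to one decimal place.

Δλ = 10.2733°
y = sin Δλ · cos φ₂ = 0.125465
x = cos φ₁ sin φ₂ − sin φ₁ cos φ₂ cos Δλ = -0.148077
θ = atan2(y, x) = 139.7255° → 139.7255° (mod 360°)

139.7°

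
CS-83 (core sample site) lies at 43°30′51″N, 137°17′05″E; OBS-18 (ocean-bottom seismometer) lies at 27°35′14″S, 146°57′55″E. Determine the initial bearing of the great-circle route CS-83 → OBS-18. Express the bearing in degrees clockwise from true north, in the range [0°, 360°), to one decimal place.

CS-83: φ = +43.51417°, λ = +137.28472°
OBS-18: φ = -27.58722°, λ = +146.96528°
Δλ = 9.6806°
y = sin Δλ · cos φ₂ = 0.149037
x = cos φ₁ sin φ₂ − sin φ₁ cos φ₂ cos Δλ = -0.937404
θ = atan2(y, x) = 170.9662° → 170.9662° (mod 360°)

171.0°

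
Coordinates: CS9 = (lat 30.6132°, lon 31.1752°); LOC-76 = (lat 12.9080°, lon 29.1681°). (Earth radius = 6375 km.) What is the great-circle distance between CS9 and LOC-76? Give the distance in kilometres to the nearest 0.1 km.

Δφ = -17.7052°,  Δλ = -2.0071°
a = sin²(Δφ/2) + cos φ₁ cos φ₂ sin²(Δλ/2) = 0.023940
c = 2·arcsin(√a) = 0.310702 rad = 17.8019°
d = R·c = 6375 × 0.310702 = 1980.7 km

1980.7 km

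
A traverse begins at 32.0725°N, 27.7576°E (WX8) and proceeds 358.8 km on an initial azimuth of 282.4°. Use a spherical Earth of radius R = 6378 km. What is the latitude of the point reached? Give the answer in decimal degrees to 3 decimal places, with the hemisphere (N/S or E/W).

δ = d/R = 358.8/6378 = 0.056256 rad
φ₂ = arcsin(sin φ₁ cos δ + cos φ₁ sin δ cos θ)
   = arcsin(0.53099·0.99842 + 0.84738·0.05623·0.21474) = 32.70971°
λ₂ = λ₁ + atan2(sin θ sin δ cos φ₁, cos δ − sin φ₁ sin φ₂) = 24.01557°

32.710°N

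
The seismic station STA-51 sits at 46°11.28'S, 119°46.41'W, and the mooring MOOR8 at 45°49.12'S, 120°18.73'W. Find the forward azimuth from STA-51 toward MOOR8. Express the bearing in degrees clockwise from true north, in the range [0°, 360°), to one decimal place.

314.4°

STA-51: φ = -46.18800°, λ = -119.77350°
MOOR8: φ = -45.81867°, λ = -120.31217°
Δλ = -0.5387°
y = sin Δλ · cos φ₂ = -0.006552
x = cos φ₁ sin φ₂ − sin φ₁ cos φ₂ cos Δλ = 0.006424
θ = atan2(y, x) = -45.5665° → 314.4335° (mod 360°)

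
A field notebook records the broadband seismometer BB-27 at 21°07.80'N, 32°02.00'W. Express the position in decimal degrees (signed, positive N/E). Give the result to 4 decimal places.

lat: 21.1300° N → +21.1300°
lon: 32.0333° W → -32.0333°

+21.1300°, -32.0333°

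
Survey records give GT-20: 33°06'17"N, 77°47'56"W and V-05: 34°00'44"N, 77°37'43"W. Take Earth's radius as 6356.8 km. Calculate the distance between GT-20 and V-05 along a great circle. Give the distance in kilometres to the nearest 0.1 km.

GT-20: φ = +33.10472°, λ = -77.79889°
V-05: φ = +34.01222°, λ = -77.62861°
Δφ = 0.9075°,  Δλ = 0.1703°
a = sin²(Δφ/2) + cos φ₁ cos φ₂ sin²(Δλ/2) = 0.000064
c = 2·arcsin(√a) = 0.016031 rad = 0.9185°
d = R·c = 6356.8 × 0.016031 = 101.9 km

101.9 km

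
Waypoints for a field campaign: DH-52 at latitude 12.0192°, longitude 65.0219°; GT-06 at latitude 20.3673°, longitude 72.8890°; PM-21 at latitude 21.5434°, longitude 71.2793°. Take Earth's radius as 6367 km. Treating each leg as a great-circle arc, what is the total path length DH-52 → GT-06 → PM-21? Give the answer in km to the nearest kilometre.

DH-52→GT-06: c = 0.196406 rad, d = 1250.52 km
GT-06→PM-21: c = 0.033312 rad, d = 212.09 km
Total = 1250.52 + 212.09 = 1462.61 km

1463 km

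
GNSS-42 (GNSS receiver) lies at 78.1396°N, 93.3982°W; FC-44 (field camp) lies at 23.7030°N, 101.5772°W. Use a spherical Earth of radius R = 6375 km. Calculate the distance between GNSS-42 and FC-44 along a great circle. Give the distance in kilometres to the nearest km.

Δφ = -54.4366°,  Δλ = -8.1790°
a = sin²(Δφ/2) + cos φ₁ cos φ₂ sin²(Δλ/2) = 0.210155
c = 2·arcsin(√a) = 0.952449 rad = 54.5713°
d = R·c = 6375 × 0.952449 = 6071.9 km

6072 km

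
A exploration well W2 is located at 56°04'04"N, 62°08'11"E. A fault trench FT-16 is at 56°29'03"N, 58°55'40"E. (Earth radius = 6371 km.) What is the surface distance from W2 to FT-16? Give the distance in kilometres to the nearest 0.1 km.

W2: φ = +56.06778°, λ = +62.13639°
FT-16: φ = +56.48417°, λ = +58.92778°
Δφ = 0.4164°,  Δλ = -3.2086°
a = sin²(Δφ/2) + cos φ₁ cos φ₂ sin²(Δλ/2) = 0.000255
c = 2·arcsin(√a) = 0.031926 rad = 1.8292°
d = R·c = 6371 × 0.031926 = 203.4 km

203.4 km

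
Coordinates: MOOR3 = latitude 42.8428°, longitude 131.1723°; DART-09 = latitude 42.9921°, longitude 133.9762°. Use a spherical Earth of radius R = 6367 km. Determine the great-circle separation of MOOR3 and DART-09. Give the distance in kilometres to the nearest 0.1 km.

228.8 km

Δφ = 0.1493°,  Δλ = 2.8039°
a = sin²(Δφ/2) + cos φ₁ cos φ₂ sin²(Δλ/2) = 0.000323
c = 2·arcsin(√a) = 0.035931 rad = 2.0587°
d = R·c = 6367 × 0.035931 = 228.8 km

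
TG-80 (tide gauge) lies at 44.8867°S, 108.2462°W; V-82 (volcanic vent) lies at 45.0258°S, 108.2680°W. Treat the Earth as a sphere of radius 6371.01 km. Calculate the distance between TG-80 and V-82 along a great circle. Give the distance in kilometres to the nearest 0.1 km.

15.6 km

Δφ = -0.1391°,  Δλ = -0.0218°
a = sin²(Δφ/2) + cos φ₁ cos φ₂ sin²(Δλ/2) = 0.000001
c = 2·arcsin(√a) = 0.002443 rad = 0.1400°
d = R·c = 6371.01 × 0.002443 = 15.6 km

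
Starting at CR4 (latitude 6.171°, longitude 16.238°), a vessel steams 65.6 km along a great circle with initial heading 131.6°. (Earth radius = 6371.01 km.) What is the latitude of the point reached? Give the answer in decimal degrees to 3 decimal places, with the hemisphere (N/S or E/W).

5.779°N

δ = d/R = 65.6/6371.01 = 0.010297 rad
φ₂ = arcsin(sin φ₁ cos δ + cos φ₁ sin δ cos θ)
   = arcsin(0.10750·0.99995 + 0.99421·0.01030·-0.66393) = 5.77913°
λ₂ = λ₁ + atan2(sin θ sin δ cos φ₁, cos δ − sin φ₁ sin φ₂) = 16.68142°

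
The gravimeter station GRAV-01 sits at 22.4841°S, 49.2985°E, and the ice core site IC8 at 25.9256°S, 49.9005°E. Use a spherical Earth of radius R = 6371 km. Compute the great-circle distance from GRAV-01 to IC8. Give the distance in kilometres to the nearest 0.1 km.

Δφ = -3.4415°,  Δλ = 0.6020°
a = sin²(Δφ/2) + cos φ₁ cos φ₂ sin²(Δλ/2) = 0.000925
c = 2·arcsin(√a) = 0.060825 rad = 3.4850°
d = R·c = 6371 × 0.060825 = 387.5 km

387.5 km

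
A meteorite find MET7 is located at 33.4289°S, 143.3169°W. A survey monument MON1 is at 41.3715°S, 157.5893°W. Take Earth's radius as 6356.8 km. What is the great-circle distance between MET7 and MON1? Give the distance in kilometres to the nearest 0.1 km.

1532.6 km

Δφ = -7.9426°,  Δλ = -14.2724°
a = sin²(Δφ/2) + cos φ₁ cos φ₂ sin²(Δλ/2) = 0.014462
c = 2·arcsin(√a) = 0.241099 rad = 13.8140°
d = R·c = 6356.8 × 0.241099 = 1532.6 km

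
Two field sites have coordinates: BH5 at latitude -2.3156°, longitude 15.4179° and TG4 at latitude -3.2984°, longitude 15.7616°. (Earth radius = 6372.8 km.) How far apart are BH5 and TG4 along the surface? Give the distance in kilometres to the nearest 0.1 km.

Δφ = -0.9828°,  Δλ = 0.3437°
a = sin²(Δφ/2) + cos φ₁ cos φ₂ sin²(Δλ/2) = 0.000083
c = 2·arcsin(√a) = 0.018169 rad = 1.0410°
d = R·c = 6372.8 × 0.018169 = 115.8 km

115.8 km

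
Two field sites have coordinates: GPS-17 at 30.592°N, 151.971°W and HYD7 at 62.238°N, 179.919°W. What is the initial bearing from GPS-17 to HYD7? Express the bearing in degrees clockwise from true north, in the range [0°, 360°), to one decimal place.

338.4°

Δλ = -27.9480°
y = sin Δλ · cos φ₂ = -0.218306
x = cos φ₁ sin φ₂ − sin φ₁ cos φ₂ cos Δλ = 0.552317
θ = atan2(y, x) = -21.5667° → 338.4333° (mod 360°)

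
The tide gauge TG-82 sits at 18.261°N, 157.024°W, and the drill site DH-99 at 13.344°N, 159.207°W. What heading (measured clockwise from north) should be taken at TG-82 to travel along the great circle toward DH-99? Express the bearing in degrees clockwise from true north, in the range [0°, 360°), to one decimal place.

203.4°

Δλ = -2.1830°
y = sin Δλ · cos φ₂ = -0.037063
x = cos φ₁ sin φ₂ − sin φ₁ cos φ₂ cos Δλ = -0.085491
θ = atan2(y, x) = -156.5619° → 203.4381° (mod 360°)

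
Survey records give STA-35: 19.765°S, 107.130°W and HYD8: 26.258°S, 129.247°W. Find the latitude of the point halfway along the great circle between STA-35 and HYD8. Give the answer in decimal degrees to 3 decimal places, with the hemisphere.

23.400°S

Bx = cos φ₂ cos Δλ = 0.830821,  By = cos φ₂ sin Δλ = -0.337649
φₘ = atan2(sin φ₁ + sin φ₂, √((cos φ₁ + Bx)² + By²)) = -23.40017°
λₘ = λ₁ + atan2(By, cos φ₁ + Bx) = -117.91874°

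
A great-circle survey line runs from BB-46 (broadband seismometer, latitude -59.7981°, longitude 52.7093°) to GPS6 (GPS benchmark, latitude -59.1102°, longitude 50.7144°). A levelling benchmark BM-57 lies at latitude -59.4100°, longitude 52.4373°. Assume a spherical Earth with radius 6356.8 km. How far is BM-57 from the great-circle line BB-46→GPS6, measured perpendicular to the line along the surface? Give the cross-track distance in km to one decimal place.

27.5 km

δ₁₃ = central angle BB-46→BM-57 = 0.007187 rad  (haversine)
θ₁₃ = bearing BB-46→BM-57 = 340.358°,  θ₁₂ = bearing BB-46→GPS6 = 303.295°
dₓₜ = R·arcsin(sin δ₁₃ · sin(θ₁₃ − θ₁₂)) = 6356.8·arcsin(0.00719·sin(37.063°)) = 27.534 km
|dₓₜ| = 27.534 km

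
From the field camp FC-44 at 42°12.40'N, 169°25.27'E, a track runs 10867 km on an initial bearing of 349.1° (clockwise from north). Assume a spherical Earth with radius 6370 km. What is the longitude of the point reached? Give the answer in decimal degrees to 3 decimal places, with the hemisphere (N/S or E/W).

3.386°E

FC-44: φ = +42.20667°, λ = +169.42117°
δ = d/R = 10867/6370 = 1.705965 rad
φ₂ = arcsin(sin φ₁ cos δ + cos φ₁ sin δ cos θ)
   = arcsin(0.67181·-0.13476 + 0.74073·0.99088·0.98196) = 39.06465°
λ₂ = λ₁ + atan2(sin θ sin δ cos φ₁, cos δ − sin φ₁ sin φ₂) = 3.38572°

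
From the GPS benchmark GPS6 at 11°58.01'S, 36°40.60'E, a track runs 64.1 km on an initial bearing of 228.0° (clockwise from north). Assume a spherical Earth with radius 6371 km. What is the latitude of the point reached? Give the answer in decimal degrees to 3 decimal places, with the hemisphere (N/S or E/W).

GPS6: φ = -11.96683°, λ = +36.67667°
δ = d/R = 64.1/6371 = 0.010061 rad
φ₂ = arcsin(sin φ₁ cos δ + cos φ₁ sin δ cos θ)
   = arcsin(-0.20735·0.99995 + 0.97827·0.01006·-0.66913) = -12.35222°
λ₂ = λ₁ + atan2(sin θ sin δ cos φ₁, cos δ − sin φ₁ sin φ₂) = 36.23812°

12.352°S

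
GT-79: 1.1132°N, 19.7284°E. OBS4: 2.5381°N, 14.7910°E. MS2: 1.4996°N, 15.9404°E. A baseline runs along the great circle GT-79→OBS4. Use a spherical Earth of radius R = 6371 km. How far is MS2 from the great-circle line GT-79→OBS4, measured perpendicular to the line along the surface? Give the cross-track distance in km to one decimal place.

δ₁₃ = central angle GT-79→MS2 = 0.066439 rad  (haversine)
θ₁₃ = bearing GT-79→MS2 = 275.867°,  θ₁₂ = bearing GT-79→OBS4 = 286.174°
dₓₜ = R·arcsin(sin δ₁₃ · sin(θ₁₃ − θ₁₂)) = 6371·arcsin(0.06639·sin(-10.307°)) = -75.684 km
|dₓₜ| = 75.684 km

75.7 km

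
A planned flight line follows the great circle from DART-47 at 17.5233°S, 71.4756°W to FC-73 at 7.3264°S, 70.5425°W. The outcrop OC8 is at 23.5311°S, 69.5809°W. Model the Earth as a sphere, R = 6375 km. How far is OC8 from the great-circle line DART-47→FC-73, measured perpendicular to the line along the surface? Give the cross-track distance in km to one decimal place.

δ₁₃ = central angle DART-47→OC8 = 0.109328 rad  (haversine)
θ₁₃ = bearing DART-47→OC8 = 163.870°,  θ₁₂ = bearing DART-47→FC-73 = 5.214°
dₓₜ = R·arcsin(sin δ₁₃ · sin(θ₁₃ − θ₁₂)) = 6375·arcsin(0.10911·sin(158.655°)) = 253.240 km
|dₓₜ| = 253.240 km

253.2 km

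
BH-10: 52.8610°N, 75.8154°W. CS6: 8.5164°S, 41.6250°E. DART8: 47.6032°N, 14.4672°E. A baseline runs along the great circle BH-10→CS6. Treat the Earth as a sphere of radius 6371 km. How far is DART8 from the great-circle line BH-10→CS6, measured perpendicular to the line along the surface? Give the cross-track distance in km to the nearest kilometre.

1461 km

δ₁₃ = central angle BH-10→DART8 = 0.943820 rad  (haversine)
θ₁₃ = bearing BH-10→DART8 = 56.368°,  θ₁₂ = bearing BH-10→CS6 = 72.669°
dₓₜ = R·arcsin(sin δ₁₃ · sin(θ₁₃ − θ₁₂)) = 6371·arcsin(0.80981·sin(-16.301°)) = -1460.893 km
|dₓₜ| = 1460.893 km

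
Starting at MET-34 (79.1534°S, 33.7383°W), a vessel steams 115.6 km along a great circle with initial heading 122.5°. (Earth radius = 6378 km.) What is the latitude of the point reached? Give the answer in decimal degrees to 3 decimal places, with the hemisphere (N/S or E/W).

79.675°S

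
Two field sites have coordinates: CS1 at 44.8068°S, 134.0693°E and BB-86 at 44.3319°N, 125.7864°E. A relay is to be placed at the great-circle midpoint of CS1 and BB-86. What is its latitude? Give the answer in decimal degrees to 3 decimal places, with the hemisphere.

Bx = cos φ₂ cos Δλ = 0.707842,  By = cos φ₂ sin Δλ = -0.103047
φₘ = atan2(sin φ₁ + sin φ₂, √((cos φ₁ + Bx)² + By²)) = -0.23807°
λₘ = λ₁ + atan2(By, cos φ₁ + Bx) = 129.91091°

0.238°S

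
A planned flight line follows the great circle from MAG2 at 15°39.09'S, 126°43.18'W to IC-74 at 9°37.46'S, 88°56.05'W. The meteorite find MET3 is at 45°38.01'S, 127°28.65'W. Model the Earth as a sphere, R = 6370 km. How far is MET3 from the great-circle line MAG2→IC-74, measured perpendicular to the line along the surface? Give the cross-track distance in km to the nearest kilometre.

MAG2: φ = -15.65150°, λ = -126.71967°
IC-74: φ = -9.62433°, λ = -88.93417°
MET3: φ = -45.63350°, λ = -127.47750°
δ₁₃ = central angle MAG2→MET3 = 0.523402 rad  (haversine)
θ₁₃ = bearing MAG2→MET3 = 181.060°,  θ₁₂ = bearing MAG2→IC-74 = 85.341°
dₓₜ = R·arcsin(sin δ₁₃ · sin(θ₁₃ − θ₁₂)) = 6370·arcsin(0.49983·sin(95.719°)) = 3315.793 km
|dₓₜ| = 3315.793 km

3316 km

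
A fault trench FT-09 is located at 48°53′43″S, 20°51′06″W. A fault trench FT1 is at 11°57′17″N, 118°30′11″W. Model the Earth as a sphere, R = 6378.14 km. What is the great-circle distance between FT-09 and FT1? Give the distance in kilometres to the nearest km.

FT-09: φ = -48.89528°, λ = -20.85167°
FT1: φ = +11.95472°, λ = -118.50306°
Δφ = 60.8500°,  Δλ = -97.6514°
a = sin²(Δφ/2) + cos φ₁ cos φ₂ sin²(Δλ/2) = 0.620859
c = 2·arcsin(√a) = 1.814931 rad = 103.9879°
d = R·c = 6378.14 × 1.814931 = 11575.9 km

11576 km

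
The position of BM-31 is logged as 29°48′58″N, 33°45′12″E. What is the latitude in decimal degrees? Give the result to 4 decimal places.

29.8161°N

29° + 48′/60 + 58″/3600 = 29 + 0.80000 + 0.01611 = 29.8161°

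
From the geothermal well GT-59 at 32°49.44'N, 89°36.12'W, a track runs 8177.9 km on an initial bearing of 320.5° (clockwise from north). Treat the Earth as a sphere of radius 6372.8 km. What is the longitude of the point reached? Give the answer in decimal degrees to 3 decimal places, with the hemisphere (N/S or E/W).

GT-59: φ = +32.82400°, λ = -89.60200°
δ = d/R = 8177.9/6372.8 = 1.283251 rad
φ₂ = arcsin(sin φ₁ cos δ + cos φ₁ sin δ cos θ)
   = arcsin(0.54206·0.28360 + 0.84034·0.95894·0.77162) = 50.85330°
λ₂ = λ₁ + atan2(sin θ sin δ cos φ₁, cos δ − sin φ₁ sin φ₂) = 165.45627°

165.456°E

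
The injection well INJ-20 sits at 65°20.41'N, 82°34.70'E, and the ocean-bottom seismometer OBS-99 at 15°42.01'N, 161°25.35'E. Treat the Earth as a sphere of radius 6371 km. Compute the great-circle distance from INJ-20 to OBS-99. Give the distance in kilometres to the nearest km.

7908 km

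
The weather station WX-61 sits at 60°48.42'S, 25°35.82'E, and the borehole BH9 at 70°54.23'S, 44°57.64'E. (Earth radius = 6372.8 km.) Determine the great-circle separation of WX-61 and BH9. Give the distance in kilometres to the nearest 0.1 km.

1414.0 km

WX-61: φ = -60.80700°, λ = +25.59700°
BH9: φ = -70.90383°, λ = +44.96067°
Δφ = -10.0968°,  Δλ = 19.3637°
a = sin²(Δφ/2) + cos φ₁ cos φ₂ sin²(Δλ/2) = 0.012257
c = 2·arcsin(√a) = 0.221875 rad = 12.7125°
d = R·c = 6372.8 × 0.221875 = 1414.0 km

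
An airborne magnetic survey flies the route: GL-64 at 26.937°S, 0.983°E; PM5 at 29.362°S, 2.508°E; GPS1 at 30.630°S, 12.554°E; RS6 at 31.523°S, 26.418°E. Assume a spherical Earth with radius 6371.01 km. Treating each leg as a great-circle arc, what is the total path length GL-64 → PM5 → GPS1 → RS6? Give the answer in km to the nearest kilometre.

GL-64→PM5: c = 0.048394 rad, d = 308.32 km
PM5→GPS1: c = 0.153401 rad, d = 977.32 km
GPS1→RS6: c = 0.207690 rad, d = 1323.20 km
Total = 308.32 + 977.32 + 1323.20 = 2608.83 km

2609 km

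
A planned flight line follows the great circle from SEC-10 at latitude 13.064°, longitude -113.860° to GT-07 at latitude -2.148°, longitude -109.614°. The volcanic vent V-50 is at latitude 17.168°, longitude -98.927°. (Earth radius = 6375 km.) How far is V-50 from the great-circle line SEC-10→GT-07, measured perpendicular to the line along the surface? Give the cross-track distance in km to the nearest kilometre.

δ₁₃ = central angle SEC-10→V-50 = 0.261499 rad  (haversine)
θ₁₃ = bearing SEC-10→V-50 = 72.240°,  θ₁₂ = bearing SEC-10→GT-07 = 164.218°
dₓₜ = R·arcsin(sin δ₁₃ · sin(θ₁₃ − θ₁₂)) = 6375·arcsin(0.25853·sin(-91.978°)) = -1666.040 km
|dₓₜ| = 1666.040 km

1666 km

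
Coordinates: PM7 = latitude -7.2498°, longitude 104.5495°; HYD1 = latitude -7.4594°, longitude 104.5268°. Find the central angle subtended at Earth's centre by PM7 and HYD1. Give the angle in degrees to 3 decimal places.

0.211°

Δφ = -0.2096°,  Δλ = -0.0227°
a = sin²(Δφ/2) + cos φ₁ cos φ₂ sin²(Δλ/2) = 0.000003
c = 2·arcsin(√a) = 0.003679 rad = 0.2108°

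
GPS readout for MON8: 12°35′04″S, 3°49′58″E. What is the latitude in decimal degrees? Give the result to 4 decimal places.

12.5844°S

12° + 35′/60 + 4″/3600 = 12 + 0.58333 + 0.00111 = 12.5844°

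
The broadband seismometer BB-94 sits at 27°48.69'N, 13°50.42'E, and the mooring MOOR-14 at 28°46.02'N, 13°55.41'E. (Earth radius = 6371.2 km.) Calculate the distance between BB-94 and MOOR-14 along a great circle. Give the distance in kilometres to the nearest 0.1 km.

106.6 km

BB-94: φ = +27.81150°, λ = +13.84033°
MOOR-14: φ = +28.76700°, λ = +13.92350°
Δφ = 0.9555°,  Δλ = 0.0832°
a = sin²(Δφ/2) + cos φ₁ cos φ₂ sin²(Δλ/2) = 0.000070
c = 2·arcsin(√a) = 0.016726 rad = 0.9583°
d = R·c = 6371.2 × 0.016726 = 106.6 km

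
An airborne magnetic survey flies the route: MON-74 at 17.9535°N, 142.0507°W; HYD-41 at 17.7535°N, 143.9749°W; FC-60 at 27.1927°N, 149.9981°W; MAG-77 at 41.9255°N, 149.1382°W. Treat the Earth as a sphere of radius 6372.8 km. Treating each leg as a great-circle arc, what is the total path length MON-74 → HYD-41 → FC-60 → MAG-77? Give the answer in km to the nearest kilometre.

3064 km

MON-74→HYD-41: c = 0.032156 rad, d = 204.93 km
HYD-41→FC-60: c = 0.191164 rad, d = 1218.25 km
FC-60→MAG-77: c = 0.257429 rad, d = 1640.54 km
Total = 204.93 + 1218.25 + 1640.54 = 3063.72 km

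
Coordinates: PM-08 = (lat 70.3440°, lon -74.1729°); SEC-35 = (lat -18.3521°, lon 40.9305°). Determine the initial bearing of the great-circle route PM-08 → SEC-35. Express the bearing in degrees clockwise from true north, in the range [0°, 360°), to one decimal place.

Δλ = 115.1034°
y = sin Δλ · cos φ₂ = 0.859487
x = cos φ₁ sin φ₂ − sin φ₁ cos φ₂ cos Δλ = 0.273303
θ = atan2(y, x) = 72.3602° → 72.3602° (mod 360°)

72.4°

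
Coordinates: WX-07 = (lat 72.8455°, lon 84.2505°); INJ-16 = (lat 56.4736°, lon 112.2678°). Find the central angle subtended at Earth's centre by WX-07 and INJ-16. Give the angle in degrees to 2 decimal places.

Δφ = -16.3719°,  Δλ = 28.0173°
a = sin²(Δφ/2) + cos φ₁ cos φ₂ sin²(Δλ/2) = 0.029820
c = 2·arcsin(√a) = 0.347108 rad = 19.8878°

19.89°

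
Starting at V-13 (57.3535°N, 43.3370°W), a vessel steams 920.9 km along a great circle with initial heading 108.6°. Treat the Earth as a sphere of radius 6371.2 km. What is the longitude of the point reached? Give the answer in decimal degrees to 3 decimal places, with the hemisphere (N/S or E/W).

δ = d/R = 920.9/6371.2 = 0.144541 rad
φ₂ = arcsin(sin φ₁ cos δ + cos φ₁ sin δ cos θ)
   = arcsin(0.84201·0.98957 + 0.53945·0.14404·-0.31896) = 53.94483°
λ₂ = λ₁ + atan2(sin θ sin δ cos φ₁, cos δ − sin φ₁ sin φ₂) = -29.92534°

29.925°W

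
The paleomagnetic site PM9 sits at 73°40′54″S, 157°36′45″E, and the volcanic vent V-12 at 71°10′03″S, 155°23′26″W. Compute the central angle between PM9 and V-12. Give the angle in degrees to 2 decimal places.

PM9: φ = -73.68167°, λ = +157.61250°
V-12: φ = -71.16750°, λ = -155.39056°
Δφ = 2.5142°,  Δλ = 46.9969°
a = sin²(Δφ/2) + cos φ₁ cos φ₂ sin²(Δλ/2) = 0.014901
c = 2·arcsin(√a) = 0.244748 rad = 14.0230°

14.02°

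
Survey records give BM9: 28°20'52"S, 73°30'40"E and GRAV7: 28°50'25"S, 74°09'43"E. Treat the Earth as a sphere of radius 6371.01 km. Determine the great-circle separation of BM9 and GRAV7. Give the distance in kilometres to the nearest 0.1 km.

BM9: φ = -28.34778°, λ = +73.51111°
GRAV7: φ = -28.84028°, λ = +74.16194°
Δφ = -0.4925°,  Δλ = 0.6508°
a = sin²(Δφ/2) + cos φ₁ cos φ₂ sin²(Δλ/2) = 0.000043
c = 2·arcsin(√a) = 0.013167 rad = 0.7544°
d = R·c = 6371.01 × 0.013167 = 83.9 km

83.9 km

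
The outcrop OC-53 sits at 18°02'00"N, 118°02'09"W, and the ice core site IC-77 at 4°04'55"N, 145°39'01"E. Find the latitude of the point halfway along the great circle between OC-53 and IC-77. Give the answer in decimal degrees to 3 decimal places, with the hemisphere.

16.322°N

OC-53: φ = +18.03333°, λ = -118.03583°
IC-77: φ = +4.08194°, λ = +145.65028°
Bx = cos φ₂ cos Δλ = -0.109696,  By = cos φ₂ sin Δλ = -0.991413
φₘ = atan2(sin φ₁ + sin φ₂, √((cos φ₁ + Bx)² + By²)) = 16.32242°
λₘ = λ₁ + atan2(By, cos φ₁ + Bx) = -167.72236°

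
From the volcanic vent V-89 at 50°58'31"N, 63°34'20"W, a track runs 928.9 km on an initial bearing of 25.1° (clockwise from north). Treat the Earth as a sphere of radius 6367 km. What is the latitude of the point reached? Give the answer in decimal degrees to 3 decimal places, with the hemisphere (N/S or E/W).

58.377°N

V-89: φ = +50.97528°, λ = -63.57222°
δ = d/R = 928.9/6367 = 0.145893 rad
φ₂ = arcsin(sin φ₁ cos δ + cos φ₁ sin δ cos θ)
   = arcsin(0.77687·0.98938 + 0.62966·0.14538·0.90557) = 58.37673°
λ₂ = λ₁ + atan2(sin θ sin δ cos φ₁, cos δ − sin φ₁ sin φ₂) = -56.81785°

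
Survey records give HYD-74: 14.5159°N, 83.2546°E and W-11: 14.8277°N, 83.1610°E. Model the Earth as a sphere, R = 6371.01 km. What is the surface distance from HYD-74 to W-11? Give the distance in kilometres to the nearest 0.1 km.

Δφ = 0.3118°,  Δλ = -0.0936°
a = sin²(Δφ/2) + cos φ₁ cos φ₂ sin²(Δλ/2) = 0.000008
c = 2·arcsin(√a) = 0.005667 rad = 0.3247°
d = R·c = 6371.01 × 0.005667 = 36.1 km

36.1 km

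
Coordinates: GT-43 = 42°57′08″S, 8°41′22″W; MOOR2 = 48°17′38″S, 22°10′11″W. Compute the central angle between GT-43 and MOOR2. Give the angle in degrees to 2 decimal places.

GT-43: φ = -42.95222°, λ = -8.68944°
MOOR2: φ = -48.29389°, λ = -22.16972°
Δφ = -5.3417°,  Δλ = -13.4803°
a = sin²(Δφ/2) + cos φ₁ cos φ₂ sin²(Δλ/2) = 0.008879
c = 2·arcsin(√a) = 0.188738 rad = 10.8139°

10.81°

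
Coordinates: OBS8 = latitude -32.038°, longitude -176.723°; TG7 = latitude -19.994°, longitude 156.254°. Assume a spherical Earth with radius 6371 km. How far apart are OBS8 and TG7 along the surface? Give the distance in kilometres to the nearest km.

Δφ = 12.0440°,  Δλ = -27.0230°
a = sin²(Δφ/2) + cos φ₁ cos φ₂ sin²(Δλ/2) = 0.054491
c = 2·arcsin(√a) = 0.471214 rad = 26.9986°
d = R·c = 6371 × 0.471214 = 3002.1 km

3002 km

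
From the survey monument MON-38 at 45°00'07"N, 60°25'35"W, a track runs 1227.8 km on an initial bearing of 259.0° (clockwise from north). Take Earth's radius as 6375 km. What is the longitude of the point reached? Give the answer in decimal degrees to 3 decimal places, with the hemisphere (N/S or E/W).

75.055°W

MON-38: φ = +45.00194°, λ = -60.42639°
δ = d/R = 1227.8/6375 = 0.192596 rad
φ₂ = arcsin(sin φ₁ cos δ + cos φ₁ sin δ cos θ)
   = arcsin(0.70713·0.98151 + 0.70708·0.19141·-0.19081) = 41.93076°
λ₂ = λ₁ + atan2(sin θ sin δ cos φ₁, cos δ − sin φ₁ sin φ₂) = -75.05530°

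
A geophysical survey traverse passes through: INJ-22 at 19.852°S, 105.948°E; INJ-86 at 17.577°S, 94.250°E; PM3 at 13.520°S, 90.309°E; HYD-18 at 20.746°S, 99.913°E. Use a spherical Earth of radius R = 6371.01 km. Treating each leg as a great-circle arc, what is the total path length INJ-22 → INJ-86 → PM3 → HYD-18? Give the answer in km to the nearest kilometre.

INJ-22→INJ-86: c = 0.197358 rad, d = 1257.37 km
INJ-86→PM3: c = 0.096967 rad, d = 617.78 km
PM3→HYD-18: c = 0.203753 rad, d = 1298.11 km
Total = 1257.37 + 617.78 + 1298.11 = 3173.26 km

3173 km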